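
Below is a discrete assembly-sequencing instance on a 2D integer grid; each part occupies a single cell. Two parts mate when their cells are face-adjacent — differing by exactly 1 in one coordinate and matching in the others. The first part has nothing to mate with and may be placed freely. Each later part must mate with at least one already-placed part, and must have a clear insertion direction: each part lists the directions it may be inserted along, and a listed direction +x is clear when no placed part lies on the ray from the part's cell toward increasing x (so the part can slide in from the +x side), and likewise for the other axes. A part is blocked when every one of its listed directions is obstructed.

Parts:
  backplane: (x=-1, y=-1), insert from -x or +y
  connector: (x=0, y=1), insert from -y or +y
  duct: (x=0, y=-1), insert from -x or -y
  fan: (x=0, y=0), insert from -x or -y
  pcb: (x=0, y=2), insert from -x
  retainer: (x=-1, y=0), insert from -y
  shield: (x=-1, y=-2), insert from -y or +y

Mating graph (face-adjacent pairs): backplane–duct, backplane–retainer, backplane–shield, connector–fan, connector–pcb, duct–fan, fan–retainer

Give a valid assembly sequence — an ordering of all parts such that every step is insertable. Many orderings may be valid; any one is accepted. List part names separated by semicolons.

connector; fan; retainer; backplane; shield; duct; pcb

1. connector@(0, 1) [-y clear] — {connector}
2. fan@(0, 0) [-x clear] — {connector, fan}
3. retainer@(-1, 0) [-y clear] — {connector, fan, retainer}
4. backplane@(-1, -1) [-x clear] — {backplane, connector, fan, retainer}
5. shield@(-1, -2) [-y clear] — {backplane, connector, fan, retainer, shield}
6. duct@(0, -1) [-y clear] — {backplane, connector, duct, fan, retainer, shield}
7. pcb@(0, 2) [-x clear] — {backplane, connector, duct, fan, pcb, retainer, shield}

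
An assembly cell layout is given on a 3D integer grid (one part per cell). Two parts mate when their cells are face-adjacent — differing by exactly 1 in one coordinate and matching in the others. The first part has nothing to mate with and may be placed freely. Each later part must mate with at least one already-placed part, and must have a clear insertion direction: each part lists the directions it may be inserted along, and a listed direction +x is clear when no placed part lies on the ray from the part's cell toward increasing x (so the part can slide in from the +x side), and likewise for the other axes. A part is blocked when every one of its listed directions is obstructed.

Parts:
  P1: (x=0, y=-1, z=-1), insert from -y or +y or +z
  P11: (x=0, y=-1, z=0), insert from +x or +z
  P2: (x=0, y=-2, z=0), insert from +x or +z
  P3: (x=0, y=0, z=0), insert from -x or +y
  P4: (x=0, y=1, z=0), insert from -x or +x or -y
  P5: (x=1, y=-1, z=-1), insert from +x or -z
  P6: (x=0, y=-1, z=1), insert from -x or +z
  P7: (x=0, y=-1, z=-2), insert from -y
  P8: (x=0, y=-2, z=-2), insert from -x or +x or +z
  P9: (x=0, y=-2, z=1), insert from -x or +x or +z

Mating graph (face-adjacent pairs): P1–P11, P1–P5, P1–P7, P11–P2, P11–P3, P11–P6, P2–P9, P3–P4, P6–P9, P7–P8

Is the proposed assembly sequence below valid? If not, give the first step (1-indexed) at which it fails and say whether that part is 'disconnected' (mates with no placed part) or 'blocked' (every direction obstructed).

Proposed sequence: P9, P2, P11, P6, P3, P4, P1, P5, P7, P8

1. P9@(0, -2, 1) [-x clear] — {P9}
2. P2@(0, -2, 0) [+x clear] — {P2, P9}
3. P11@(0, -1, 0) [+x clear] — {P11, P2, P9}
4. P6@(0, -1, 1) [-x clear] — {P11, P2, P6, P9}
5. P3@(0, 0, 0) [-x clear] — {P11, P2, P3, P6, P9}
6. P4@(0, 1, 0) [-x clear] — {P11, P2, P3, P4, P6, P9}
7. P1@(0, -1, -1) [-y clear] — {P1, P11, P2, P3, P4, P6, P9}
8. P5@(1, -1, -1) [+x clear] — {P1, P11, P2, P3, P4, P5, P6, P9}
9. P7@(0, -1, -2) [-y clear] — {P1, P11, P2, P3, P4, P5, P6, P7, P9}
10. P8@(0, -2, -2) [-x clear] — {P1, P11, P2, P3, P4, P5, P6, P7, P8, P9}

Valid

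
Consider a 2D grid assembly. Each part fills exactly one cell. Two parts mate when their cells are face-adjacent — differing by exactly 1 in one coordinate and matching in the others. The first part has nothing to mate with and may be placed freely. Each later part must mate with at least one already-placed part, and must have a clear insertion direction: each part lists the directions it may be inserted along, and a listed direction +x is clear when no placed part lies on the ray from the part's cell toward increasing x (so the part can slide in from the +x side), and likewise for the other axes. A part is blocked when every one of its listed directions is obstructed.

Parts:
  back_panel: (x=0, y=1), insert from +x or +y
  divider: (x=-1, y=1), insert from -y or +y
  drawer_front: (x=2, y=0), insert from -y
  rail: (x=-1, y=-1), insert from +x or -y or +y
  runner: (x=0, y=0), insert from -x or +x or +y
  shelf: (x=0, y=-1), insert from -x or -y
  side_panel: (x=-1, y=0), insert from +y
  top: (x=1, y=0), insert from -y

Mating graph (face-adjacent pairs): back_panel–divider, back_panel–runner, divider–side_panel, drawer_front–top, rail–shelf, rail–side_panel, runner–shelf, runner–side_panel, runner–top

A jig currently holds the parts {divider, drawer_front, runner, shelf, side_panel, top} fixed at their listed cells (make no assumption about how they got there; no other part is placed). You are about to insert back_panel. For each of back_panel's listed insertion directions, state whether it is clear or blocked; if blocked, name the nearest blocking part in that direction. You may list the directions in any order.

+x: clear; +y: clear

+x: ray from back_panel(0, 1) has no placed part ⇒ clear
+y: ray from back_panel(0, 1) has no placed part ⇒ clear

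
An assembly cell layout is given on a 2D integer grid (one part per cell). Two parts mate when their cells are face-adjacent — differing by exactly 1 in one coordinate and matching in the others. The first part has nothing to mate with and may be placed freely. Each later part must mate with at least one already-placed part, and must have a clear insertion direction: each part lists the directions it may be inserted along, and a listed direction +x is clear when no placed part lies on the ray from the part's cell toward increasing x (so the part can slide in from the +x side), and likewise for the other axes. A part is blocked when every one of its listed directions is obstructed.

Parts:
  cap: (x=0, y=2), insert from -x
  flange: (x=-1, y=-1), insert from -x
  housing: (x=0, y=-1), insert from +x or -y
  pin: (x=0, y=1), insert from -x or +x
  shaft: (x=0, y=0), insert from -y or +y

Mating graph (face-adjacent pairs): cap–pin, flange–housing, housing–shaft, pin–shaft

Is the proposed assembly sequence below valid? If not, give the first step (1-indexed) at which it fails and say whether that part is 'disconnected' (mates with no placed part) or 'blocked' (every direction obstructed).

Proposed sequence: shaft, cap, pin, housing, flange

Invalid at step 2 (disconnected)

1. shaft@(0, 0) [-y clear] — {shaft}
2. cap@(0, 2) — no placed neighbour ⇒ disconnected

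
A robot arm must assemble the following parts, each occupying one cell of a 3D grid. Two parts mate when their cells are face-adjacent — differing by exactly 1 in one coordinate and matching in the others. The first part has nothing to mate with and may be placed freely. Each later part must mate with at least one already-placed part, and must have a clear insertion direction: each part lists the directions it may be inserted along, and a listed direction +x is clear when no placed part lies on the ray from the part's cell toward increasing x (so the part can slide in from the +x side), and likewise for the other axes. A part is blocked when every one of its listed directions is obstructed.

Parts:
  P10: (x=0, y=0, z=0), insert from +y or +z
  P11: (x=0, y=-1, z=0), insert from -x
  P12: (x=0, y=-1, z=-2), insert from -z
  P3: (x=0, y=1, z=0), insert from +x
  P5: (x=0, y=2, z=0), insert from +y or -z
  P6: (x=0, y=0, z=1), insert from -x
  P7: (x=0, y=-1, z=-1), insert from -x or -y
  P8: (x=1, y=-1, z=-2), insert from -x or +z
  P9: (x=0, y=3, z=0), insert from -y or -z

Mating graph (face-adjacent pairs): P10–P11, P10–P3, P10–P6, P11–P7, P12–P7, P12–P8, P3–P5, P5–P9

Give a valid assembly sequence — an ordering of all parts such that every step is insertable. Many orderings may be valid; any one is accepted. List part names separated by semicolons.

P12; P7; P8; P11; P10; P6; P3; P5; P9

1. P12@(0, -1, -2) [-z clear] — {P12}
2. P7@(0, -1, -1) [-x clear] — {P12, P7}
3. P8@(1, -1, -2) [+z clear] — {P12, P7, P8}
4. P11@(0, -1, 0) [-x clear] — {P11, P12, P7, P8}
5. P10@(0, 0, 0) [+y clear] — {P10, P11, P12, P7, P8}
6. P6@(0, 0, 1) [-x clear] — {P10, P11, P12, P6, P7, P8}
7. P3@(0, 1, 0) [+x clear] — {P10, P11, P12, P3, P6, P7, P8}
8. P5@(0, 2, 0) [+y clear] — {P10, P11, P12, P3, P5, P6, P7, P8}
9. P9@(0, 3, 0) [-z clear] — {P10, P11, P12, P3, P5, P6, P7, P8, P9}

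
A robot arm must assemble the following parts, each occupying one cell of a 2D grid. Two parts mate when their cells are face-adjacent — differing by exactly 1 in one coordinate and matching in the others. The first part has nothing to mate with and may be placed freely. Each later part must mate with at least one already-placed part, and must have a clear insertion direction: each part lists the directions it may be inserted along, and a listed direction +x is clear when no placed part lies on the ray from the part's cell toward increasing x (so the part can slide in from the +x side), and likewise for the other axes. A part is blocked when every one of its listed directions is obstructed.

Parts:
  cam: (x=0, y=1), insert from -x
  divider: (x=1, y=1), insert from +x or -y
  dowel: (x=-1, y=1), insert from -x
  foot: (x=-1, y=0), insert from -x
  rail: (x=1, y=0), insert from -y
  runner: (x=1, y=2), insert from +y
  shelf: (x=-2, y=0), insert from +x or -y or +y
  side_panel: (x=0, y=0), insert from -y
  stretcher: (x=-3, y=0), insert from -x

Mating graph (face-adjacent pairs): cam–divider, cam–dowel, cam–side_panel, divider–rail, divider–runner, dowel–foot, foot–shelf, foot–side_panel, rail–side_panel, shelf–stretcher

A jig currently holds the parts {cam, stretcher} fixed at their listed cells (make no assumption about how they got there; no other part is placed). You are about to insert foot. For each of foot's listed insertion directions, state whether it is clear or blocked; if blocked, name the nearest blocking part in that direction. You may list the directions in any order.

-x: nearest on ray is stretcher@(-3, 0) ⇒ blocked

-x: blocked by stretcher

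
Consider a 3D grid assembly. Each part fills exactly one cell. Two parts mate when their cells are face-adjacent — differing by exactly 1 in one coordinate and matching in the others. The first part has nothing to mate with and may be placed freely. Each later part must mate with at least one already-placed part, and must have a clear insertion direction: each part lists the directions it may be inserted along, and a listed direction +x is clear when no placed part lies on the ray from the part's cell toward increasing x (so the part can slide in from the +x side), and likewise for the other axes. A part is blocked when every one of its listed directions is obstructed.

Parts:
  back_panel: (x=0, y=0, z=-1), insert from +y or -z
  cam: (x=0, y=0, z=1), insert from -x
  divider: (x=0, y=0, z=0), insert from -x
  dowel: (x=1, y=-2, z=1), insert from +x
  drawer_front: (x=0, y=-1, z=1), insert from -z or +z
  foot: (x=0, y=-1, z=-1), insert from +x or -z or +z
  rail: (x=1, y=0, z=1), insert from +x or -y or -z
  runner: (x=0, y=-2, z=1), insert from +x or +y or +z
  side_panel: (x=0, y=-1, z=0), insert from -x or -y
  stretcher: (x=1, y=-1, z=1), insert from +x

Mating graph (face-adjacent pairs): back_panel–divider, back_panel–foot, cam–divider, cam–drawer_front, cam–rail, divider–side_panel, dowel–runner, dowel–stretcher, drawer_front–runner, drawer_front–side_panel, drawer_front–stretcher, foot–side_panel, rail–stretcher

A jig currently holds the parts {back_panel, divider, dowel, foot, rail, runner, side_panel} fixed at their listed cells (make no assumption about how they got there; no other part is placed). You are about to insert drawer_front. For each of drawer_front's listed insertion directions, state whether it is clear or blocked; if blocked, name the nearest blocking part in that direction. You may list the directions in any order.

+z: clear; -z: blocked by side_panel

-z: nearest on ray is side_panel@(0, -1, 0) ⇒ blocked
+z: ray from drawer_front(0, -1, 1) has no placed part ⇒ clear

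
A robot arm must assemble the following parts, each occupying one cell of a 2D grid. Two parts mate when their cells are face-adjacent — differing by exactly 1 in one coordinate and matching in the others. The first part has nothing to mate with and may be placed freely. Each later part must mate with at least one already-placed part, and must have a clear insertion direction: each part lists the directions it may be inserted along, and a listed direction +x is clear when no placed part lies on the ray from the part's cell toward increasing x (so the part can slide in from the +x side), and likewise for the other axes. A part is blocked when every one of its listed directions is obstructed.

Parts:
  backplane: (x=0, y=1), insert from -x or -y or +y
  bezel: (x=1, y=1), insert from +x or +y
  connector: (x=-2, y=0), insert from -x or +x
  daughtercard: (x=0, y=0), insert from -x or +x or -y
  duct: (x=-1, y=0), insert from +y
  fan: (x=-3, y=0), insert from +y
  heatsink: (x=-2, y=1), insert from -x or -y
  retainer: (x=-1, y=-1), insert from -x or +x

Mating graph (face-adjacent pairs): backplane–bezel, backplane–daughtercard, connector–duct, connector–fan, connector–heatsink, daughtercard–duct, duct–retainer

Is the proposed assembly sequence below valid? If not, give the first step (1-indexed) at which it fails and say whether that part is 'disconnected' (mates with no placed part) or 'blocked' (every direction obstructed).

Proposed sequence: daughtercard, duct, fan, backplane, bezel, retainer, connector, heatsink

Invalid at step 3 (disconnected)

1. daughtercard@(0, 0) [-x clear] — {daughtercard}
2. duct@(-1, 0) [+y clear] — {daughtercard, duct}
3. fan@(-3, 0) — no placed neighbour ⇒ disconnected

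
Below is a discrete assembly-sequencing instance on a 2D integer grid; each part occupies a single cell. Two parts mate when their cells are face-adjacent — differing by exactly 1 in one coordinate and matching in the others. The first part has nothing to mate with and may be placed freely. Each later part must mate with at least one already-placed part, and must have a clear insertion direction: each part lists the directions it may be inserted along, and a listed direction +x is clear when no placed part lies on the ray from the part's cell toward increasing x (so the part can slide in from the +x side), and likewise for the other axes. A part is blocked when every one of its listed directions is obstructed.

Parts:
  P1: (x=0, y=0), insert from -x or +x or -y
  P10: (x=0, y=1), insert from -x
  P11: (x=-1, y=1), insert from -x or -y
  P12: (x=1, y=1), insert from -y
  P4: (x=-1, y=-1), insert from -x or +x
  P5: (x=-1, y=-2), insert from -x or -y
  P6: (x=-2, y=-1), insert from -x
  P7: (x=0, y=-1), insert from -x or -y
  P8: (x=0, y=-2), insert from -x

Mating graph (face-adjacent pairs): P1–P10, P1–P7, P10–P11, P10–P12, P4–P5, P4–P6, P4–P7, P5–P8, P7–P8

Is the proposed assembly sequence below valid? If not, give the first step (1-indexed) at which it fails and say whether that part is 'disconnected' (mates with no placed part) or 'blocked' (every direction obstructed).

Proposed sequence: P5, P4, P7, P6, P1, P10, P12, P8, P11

1. P5@(-1, -2) [-x clear] — {P5}
2. P4@(-1, -1) [-x clear] — {P4, P5}
3. P7@(0, -1) [-y clear] — {P4, P5, P7}
4. P6@(-2, -1) [-x clear] — {P4, P5, P6, P7}
5. P1@(0, 0) [-x clear] — {P1, P4, P5, P6, P7}
6. P10@(0, 1) [-x clear] — {P1, P10, P4, P5, P6, P7}
7. P12@(1, 1) [-y clear] — {P1, P10, P12, P4, P5, P6, P7}
8. P8@(0, -2) — -x all obstructed ⇒ blocked

Invalid at step 8 (blocked)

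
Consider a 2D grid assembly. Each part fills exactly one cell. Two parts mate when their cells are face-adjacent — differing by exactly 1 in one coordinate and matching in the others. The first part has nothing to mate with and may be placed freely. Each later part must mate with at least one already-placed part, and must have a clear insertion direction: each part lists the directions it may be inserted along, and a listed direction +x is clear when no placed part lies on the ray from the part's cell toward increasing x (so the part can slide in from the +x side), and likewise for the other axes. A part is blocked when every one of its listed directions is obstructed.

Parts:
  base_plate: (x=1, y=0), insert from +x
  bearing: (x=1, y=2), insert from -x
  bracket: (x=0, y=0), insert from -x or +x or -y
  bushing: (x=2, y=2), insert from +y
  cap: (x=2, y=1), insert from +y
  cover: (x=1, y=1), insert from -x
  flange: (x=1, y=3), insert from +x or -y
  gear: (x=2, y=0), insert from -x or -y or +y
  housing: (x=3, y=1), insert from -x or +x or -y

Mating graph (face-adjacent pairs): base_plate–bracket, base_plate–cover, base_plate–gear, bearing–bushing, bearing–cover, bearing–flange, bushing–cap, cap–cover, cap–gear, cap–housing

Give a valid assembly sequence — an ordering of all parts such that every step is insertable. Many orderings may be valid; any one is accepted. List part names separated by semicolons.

1. housing@(3, 1) [-x clear] — {housing}
2. cap@(2, 1) [+y clear] — {cap, housing}
3. cover@(1, 1) [-x clear] — {cap, cover, housing}
4. bearing@(1, 2) [-x clear] — {bearing, cap, cover, housing}
5. flange@(1, 3) [+x clear] — {bearing, cap, cover, flange, housing}
6. bushing@(2, 2) [+y clear] — {bearing, bushing, cap, cover, flange, housing}
7. base_plate@(1, 0) [+x clear] — {base_plate, bearing, bushing, cap, cover, flange, housing}
8. bracket@(0, 0) [-x clear] — {base_plate, bearing, bracket, bushing, cap, cover, flange, housing}
9. gear@(2, 0) [-y clear] — {base_plate, bearing, bracket, bushing, cap, cover, flange, gear, housing}

housing; cap; cover; bearing; flange; bushing; base_plate; bracket; gear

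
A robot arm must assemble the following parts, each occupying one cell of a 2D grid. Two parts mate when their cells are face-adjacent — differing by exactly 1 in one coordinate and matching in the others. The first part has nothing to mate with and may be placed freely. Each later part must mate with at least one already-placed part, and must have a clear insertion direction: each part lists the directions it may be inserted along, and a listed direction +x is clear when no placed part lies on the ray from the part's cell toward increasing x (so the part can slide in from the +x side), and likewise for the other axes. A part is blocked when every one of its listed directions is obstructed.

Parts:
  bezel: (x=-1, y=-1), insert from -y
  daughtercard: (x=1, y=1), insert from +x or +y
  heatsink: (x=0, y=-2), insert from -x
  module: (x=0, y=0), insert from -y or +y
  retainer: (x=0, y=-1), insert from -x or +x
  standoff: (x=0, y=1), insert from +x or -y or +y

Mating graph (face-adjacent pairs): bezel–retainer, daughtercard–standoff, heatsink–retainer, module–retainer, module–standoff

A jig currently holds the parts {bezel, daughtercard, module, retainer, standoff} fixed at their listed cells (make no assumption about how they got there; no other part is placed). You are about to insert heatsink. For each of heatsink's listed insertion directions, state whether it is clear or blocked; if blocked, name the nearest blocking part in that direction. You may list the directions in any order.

-x: ray from heatsink(0, -2) has no placed part ⇒ clear

-x: clear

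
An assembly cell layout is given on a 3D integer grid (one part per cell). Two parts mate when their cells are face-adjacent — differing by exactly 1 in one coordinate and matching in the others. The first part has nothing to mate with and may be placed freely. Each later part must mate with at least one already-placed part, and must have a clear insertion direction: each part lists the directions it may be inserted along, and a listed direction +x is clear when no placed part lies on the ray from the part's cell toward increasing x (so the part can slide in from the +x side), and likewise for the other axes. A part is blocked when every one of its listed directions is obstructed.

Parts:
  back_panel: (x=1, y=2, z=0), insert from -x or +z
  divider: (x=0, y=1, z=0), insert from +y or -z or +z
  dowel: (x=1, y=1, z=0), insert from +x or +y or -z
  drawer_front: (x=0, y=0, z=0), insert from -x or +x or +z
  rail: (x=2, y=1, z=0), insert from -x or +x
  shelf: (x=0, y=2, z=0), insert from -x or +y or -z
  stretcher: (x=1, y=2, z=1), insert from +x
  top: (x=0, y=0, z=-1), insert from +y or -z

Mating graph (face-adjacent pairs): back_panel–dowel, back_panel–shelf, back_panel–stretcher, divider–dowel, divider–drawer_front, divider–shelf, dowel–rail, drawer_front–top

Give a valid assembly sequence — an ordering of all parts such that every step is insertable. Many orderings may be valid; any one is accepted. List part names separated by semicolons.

1. divider@(0, 1, 0) [+y clear] — {divider}
2. shelf@(0, 2, 0) [-x clear] — {divider, shelf}
3. back_panel@(1, 2, 0) [+z clear] — {back_panel, divider, shelf}
4. stretcher@(1, 2, 1) [+x clear] — {back_panel, divider, shelf, stretcher}
5. dowel@(1, 1, 0) [+x clear] — {back_panel, divider, dowel, shelf, stretcher}
6. drawer_front@(0, 0, 0) [-x clear] — {back_panel, divider, dowel, drawer_front, shelf, stretcher}
7. top@(0, 0, -1) [+y clear] — {back_panel, divider, dowel, drawer_front, shelf, stretcher, top}
8. rail@(2, 1, 0) [+x clear] — {back_panel, divider, dowel, drawer_front, rail, shelf, stretcher, top}

divider; shelf; back_panel; stretcher; dowel; drawer_front; top; rail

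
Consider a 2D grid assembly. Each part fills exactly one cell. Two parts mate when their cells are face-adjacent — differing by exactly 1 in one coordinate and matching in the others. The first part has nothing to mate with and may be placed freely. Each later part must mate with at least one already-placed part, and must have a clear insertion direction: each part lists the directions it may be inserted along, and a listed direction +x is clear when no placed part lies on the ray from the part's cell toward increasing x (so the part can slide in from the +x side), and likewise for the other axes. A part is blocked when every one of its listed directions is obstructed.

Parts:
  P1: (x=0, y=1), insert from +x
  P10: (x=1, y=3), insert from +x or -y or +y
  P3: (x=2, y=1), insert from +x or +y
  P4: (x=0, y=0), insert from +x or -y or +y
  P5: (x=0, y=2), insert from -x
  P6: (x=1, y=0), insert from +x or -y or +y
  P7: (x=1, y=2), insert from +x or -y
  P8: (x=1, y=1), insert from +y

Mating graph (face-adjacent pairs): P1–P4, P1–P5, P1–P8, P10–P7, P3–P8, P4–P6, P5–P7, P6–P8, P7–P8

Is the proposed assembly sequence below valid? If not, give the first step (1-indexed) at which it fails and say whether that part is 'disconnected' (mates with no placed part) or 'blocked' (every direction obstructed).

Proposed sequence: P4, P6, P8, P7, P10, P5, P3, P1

Invalid at step 8 (blocked)

1. P4@(0, 0) [+x clear] — {P4}
2. P6@(1, 0) [+x clear] — {P4, P6}
3. P8@(1, 1) [+y clear] — {P4, P6, P8}
4. P7@(1, 2) [+x clear] — {P4, P6, P7, P8}
5. P10@(1, 3) [+x clear] — {P10, P4, P6, P7, P8}
6. P5@(0, 2) [-x clear] — {P10, P4, P5, P6, P7, P8}
7. P3@(2, 1) [+x clear] — {P10, P3, P4, P5, P6, P7, P8}
8. P1@(0, 1) — +x all obstructed ⇒ blocked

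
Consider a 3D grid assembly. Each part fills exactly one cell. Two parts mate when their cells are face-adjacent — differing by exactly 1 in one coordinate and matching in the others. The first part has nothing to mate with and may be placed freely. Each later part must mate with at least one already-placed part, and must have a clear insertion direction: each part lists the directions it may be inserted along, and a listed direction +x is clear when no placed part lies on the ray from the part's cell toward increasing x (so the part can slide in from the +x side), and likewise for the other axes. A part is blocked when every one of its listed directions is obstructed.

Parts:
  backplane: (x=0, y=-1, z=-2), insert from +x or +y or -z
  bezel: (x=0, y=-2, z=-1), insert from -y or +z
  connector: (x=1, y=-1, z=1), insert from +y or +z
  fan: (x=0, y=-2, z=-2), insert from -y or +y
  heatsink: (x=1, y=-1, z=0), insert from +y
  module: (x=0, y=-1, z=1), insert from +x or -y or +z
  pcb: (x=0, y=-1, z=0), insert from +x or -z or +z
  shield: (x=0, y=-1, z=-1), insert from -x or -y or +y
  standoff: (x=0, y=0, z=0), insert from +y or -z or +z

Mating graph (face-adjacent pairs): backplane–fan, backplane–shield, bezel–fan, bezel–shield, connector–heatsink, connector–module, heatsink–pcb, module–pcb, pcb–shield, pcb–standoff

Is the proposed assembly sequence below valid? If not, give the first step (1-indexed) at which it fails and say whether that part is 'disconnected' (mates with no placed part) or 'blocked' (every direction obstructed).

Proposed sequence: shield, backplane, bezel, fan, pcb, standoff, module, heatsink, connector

Valid

1. shield@(0, -1, -1) [-x clear] — {shield}
2. backplane@(0, -1, -2) [+x clear] — {backplane, shield}
3. bezel@(0, -2, -1) [-y clear] — {backplane, bezel, shield}
4. fan@(0, -2, -2) [-y clear] — {backplane, bezel, fan, shield}
5. pcb@(0, -1, 0) [+x clear] — {backplane, bezel, fan, pcb, shield}
6. standoff@(0, 0, 0) [+y clear] — {backplane, bezel, fan, pcb, shield, standoff}
7. module@(0, -1, 1) [+x clear] — {backplane, bezel, fan, module, pcb, shield, standoff}
8. heatsink@(1, -1, 0) [+y clear] — {backplane, bezel, fan, heatsink, module, pcb, shield, standoff}
9. connector@(1, -1, 1) [+y clear] — {backplane, bezel, connector, fan, heatsink, module, pcb, shield, standoff}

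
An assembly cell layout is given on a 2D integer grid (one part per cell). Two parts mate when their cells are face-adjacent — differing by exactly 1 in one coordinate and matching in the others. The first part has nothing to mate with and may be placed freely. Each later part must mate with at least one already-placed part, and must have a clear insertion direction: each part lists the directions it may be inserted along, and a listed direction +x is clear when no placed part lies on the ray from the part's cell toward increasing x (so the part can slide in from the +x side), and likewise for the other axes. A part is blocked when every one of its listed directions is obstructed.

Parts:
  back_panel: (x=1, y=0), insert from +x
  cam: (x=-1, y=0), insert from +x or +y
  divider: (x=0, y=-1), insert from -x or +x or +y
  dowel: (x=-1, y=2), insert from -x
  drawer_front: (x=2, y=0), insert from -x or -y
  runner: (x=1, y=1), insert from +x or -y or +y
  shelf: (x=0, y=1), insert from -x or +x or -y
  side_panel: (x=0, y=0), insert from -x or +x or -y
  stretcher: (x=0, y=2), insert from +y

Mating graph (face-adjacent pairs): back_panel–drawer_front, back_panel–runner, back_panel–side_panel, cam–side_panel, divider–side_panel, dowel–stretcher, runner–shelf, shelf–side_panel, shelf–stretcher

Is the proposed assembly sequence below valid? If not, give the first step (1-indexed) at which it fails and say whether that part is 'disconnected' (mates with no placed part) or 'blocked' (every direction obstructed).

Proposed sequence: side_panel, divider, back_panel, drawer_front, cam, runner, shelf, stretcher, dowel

1. side_panel@(0, 0) [-x clear] — {side_panel}
2. divider@(0, -1) [-x clear] — {divider, side_panel}
3. back_panel@(1, 0) [+x clear] — {back_panel, divider, side_panel}
4. drawer_front@(2, 0) [-y clear] — {back_panel, divider, drawer_front, side_panel}
5. cam@(-1, 0) [+y clear] — {back_panel, cam, divider, drawer_front, side_panel}
6. runner@(1, 1) [+x clear] — {back_panel, cam, divider, drawer_front, runner, side_panel}
7. shelf@(0, 1) [-x clear] — {back_panel, cam, divider, drawer_front, runner, shelf, side_panel}
8. stretcher@(0, 2) [+y clear] — {back_panel, cam, divider, drawer_front, runner, shelf, side_panel, stretcher}
9. dowel@(-1, 2) [-x clear] — {back_panel, cam, divider, dowel, drawer_front, runner, shelf, side_panel, stretcher}

Valid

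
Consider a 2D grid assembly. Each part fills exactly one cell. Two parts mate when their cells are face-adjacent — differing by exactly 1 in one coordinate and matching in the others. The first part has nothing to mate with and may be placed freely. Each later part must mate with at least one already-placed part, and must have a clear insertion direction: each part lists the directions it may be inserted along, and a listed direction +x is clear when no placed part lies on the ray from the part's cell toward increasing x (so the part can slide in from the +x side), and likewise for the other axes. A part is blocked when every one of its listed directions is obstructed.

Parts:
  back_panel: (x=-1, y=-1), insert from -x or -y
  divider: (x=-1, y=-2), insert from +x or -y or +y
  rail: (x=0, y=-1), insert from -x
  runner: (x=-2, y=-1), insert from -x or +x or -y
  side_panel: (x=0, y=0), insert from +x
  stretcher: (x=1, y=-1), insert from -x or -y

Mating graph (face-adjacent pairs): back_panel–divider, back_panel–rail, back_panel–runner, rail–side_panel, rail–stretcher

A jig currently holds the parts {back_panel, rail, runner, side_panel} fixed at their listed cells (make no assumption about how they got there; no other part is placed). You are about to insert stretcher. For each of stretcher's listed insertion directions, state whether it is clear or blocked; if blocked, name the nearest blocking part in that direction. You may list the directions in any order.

-x: blocked by rail; -y: clear

-x: nearest on ray is rail@(0, -1) ⇒ blocked
-y: ray from stretcher(1, -1) has no placed part ⇒ clear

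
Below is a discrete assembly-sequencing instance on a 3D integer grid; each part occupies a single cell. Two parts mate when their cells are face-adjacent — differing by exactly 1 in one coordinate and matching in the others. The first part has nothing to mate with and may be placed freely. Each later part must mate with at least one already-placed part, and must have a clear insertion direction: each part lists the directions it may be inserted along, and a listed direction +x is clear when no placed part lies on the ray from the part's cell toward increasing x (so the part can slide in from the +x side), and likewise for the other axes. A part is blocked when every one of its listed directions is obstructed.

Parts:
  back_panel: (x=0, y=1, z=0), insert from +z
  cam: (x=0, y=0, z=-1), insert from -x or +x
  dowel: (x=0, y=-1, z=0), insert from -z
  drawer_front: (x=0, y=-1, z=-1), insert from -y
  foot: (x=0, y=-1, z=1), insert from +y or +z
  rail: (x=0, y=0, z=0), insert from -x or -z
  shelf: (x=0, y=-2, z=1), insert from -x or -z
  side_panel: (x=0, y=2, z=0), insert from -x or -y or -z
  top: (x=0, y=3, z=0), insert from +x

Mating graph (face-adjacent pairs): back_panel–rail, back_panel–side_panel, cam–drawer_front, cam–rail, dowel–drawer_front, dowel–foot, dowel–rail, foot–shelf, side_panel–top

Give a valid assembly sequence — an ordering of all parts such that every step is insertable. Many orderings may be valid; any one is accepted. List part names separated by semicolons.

foot; shelf; dowel; drawer_front; rail; back_panel; side_panel; top; cam

1. foot@(0, -1, 1) [+y clear] — {foot}
2. shelf@(0, -2, 1) [-x clear] — {foot, shelf}
3. dowel@(0, -1, 0) [-z clear] — {dowel, foot, shelf}
4. drawer_front@(0, -1, -1) [-y clear] — {dowel, drawer_front, foot, shelf}
5. rail@(0, 0, 0) [-x clear] — {dowel, drawer_front, foot, rail, shelf}
6. back_panel@(0, 1, 0) [+z clear] — {back_panel, dowel, drawer_front, foot, rail, shelf}
7. side_panel@(0, 2, 0) [-x clear] — {back_panel, dowel, drawer_front, foot, rail, shelf, side_panel}
8. top@(0, 3, 0) [+x clear] — {back_panel, dowel, drawer_front, foot, rail, shelf, side_panel, top}
9. cam@(0, 0, -1) [-x clear] — {back_panel, cam, dowel, drawer_front, foot, rail, shelf, side_panel, top}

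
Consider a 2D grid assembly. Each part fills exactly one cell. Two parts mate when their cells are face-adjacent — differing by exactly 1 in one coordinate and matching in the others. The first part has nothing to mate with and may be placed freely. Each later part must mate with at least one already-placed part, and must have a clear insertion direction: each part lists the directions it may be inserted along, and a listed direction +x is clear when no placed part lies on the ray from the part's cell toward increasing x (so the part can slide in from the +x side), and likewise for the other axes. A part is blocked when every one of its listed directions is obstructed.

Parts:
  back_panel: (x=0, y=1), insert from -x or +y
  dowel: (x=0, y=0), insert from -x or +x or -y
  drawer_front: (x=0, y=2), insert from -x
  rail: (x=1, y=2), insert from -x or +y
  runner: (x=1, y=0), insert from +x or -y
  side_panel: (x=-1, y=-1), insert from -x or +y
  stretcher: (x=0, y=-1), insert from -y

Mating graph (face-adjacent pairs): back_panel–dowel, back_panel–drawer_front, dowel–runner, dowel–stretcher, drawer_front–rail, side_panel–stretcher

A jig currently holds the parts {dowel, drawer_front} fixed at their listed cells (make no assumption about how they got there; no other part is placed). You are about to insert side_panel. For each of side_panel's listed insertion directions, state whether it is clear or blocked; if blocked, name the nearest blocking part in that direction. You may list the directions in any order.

-x: ray from side_panel(-1, -1) has no placed part ⇒ clear
+y: ray from side_panel(-1, -1) has no placed part ⇒ clear

+y: clear; -x: clear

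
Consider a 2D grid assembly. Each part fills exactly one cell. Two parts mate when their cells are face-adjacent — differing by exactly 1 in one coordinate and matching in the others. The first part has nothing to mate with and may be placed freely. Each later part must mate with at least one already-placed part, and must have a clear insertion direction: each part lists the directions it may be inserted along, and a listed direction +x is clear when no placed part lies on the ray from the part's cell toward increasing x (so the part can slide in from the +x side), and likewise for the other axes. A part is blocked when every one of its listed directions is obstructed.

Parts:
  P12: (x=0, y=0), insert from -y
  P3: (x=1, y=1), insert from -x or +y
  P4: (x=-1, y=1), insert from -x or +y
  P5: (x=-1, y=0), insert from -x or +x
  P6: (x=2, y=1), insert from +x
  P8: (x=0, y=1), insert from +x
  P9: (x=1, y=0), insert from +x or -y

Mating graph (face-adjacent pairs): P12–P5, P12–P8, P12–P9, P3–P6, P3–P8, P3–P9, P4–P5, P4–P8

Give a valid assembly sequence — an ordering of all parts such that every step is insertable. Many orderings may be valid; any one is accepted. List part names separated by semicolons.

P4; P5; P8; P3; P6; P9; P12

1. P4@(-1, 1) [-x clear] — {P4}
2. P5@(-1, 0) [-x clear] — {P4, P5}
3. P8@(0, 1) [+x clear] — {P4, P5, P8}
4. P3@(1, 1) [+y clear] — {P3, P4, P5, P8}
5. P6@(2, 1) [+x clear] — {P3, P4, P5, P6, P8}
6. P9@(1, 0) [+x clear] — {P3, P4, P5, P6, P8, P9}
7. P12@(0, 0) [-y clear] — {P12, P3, P4, P5, P6, P8, P9}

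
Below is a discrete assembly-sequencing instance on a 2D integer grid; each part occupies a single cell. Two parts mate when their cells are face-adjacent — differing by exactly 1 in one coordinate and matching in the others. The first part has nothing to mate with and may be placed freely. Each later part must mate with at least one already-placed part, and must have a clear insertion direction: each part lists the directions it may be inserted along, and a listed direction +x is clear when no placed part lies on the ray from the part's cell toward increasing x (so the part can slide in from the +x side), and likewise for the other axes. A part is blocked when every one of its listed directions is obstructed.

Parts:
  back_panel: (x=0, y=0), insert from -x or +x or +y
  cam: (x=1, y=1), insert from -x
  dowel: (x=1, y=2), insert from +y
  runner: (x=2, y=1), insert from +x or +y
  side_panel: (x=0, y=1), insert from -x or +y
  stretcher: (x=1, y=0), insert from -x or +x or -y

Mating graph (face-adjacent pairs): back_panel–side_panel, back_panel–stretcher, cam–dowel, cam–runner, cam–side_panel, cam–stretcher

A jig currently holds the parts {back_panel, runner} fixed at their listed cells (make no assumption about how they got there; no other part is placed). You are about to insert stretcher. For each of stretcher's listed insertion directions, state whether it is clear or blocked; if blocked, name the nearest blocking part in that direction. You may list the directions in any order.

+x: clear; -x: blocked by back_panel; -y: clear

-x: nearest on ray is back_panel@(0, 0) ⇒ blocked
+x: ray from stretcher(1, 0) has no placed part ⇒ clear
-y: ray from stretcher(1, 0) has no placed part ⇒ clear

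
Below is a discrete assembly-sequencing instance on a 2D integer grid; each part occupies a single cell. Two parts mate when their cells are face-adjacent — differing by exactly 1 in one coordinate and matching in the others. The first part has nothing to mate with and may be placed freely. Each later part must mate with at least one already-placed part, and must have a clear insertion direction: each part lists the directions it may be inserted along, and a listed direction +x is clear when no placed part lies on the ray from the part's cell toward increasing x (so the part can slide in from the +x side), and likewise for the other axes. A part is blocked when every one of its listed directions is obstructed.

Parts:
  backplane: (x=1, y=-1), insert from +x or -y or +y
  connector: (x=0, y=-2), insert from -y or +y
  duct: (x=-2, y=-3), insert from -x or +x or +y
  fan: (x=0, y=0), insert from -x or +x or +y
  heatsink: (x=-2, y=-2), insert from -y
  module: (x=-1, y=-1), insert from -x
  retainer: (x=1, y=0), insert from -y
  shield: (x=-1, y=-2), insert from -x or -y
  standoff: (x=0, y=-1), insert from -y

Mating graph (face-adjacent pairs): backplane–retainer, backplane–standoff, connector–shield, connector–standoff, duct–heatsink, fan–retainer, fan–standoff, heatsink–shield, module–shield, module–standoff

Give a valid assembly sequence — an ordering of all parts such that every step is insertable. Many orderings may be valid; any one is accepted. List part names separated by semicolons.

1. standoff@(0, -1) [-y clear] — {standoff}
2. fan@(0, 0) [-x clear] — {fan, standoff}
3. module@(-1, -1) [-x clear] — {fan, module, standoff}
4. shield@(-1, -2) [-x clear] — {fan, module, shield, standoff}
5. heatsink@(-2, -2) [-y clear] — {fan, heatsink, module, shield, standoff}
6. duct@(-2, -3) [-x clear] — {duct, fan, heatsink, module, shield, standoff}
7. retainer@(1, 0) [-y clear] — {duct, fan, heatsink, module, retainer, shield, standoff}
8. backplane@(1, -1) [+x clear] — {backplane, duct, fan, heatsink, module, retainer, shield, standoff}
9. connector@(0, -2) [-y clear] — {backplane, connector, duct, fan, heatsink, module, retainer, shield, standoff}

standoff; fan; module; shield; heatsink; duct; retainer; backplane; connector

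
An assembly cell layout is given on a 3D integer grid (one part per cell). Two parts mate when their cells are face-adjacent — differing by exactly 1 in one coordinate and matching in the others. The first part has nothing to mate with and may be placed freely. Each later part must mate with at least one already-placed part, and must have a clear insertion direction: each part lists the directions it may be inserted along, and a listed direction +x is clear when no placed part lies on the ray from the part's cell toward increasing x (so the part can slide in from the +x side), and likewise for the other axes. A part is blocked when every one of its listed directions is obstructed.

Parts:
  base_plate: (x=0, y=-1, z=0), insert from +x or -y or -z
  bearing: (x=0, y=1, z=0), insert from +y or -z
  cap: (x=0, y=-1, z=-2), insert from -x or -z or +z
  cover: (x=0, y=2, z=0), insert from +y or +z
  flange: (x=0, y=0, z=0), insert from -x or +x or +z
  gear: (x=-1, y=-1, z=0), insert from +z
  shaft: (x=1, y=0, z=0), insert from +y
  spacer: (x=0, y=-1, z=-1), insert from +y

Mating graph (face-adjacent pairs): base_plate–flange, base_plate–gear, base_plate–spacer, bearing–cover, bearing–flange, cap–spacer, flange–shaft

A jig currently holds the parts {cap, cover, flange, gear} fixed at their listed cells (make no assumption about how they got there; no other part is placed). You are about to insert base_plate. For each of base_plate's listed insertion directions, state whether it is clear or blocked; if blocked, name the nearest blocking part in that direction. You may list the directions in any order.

+x: ray from base_plate(0, -1, 0) has no placed part ⇒ clear
-y: ray from base_plate(0, -1, 0) has no placed part ⇒ clear
-z: nearest on ray is cap@(0, -1, -2) ⇒ blocked

+x: clear; -y: clear; -z: blocked by cap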